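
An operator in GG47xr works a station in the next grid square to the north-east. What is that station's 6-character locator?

Longitude subsquare x = 23; +1 → 24, wraps to 0 = a, carry into square.
Longitude square 4; +1 → 5.
Latitude subsquare r = 17; +1 → 18 = s.

GG57as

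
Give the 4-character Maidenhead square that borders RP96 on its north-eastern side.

AP07

Longitude square 9; +1 → 10, wraps to 0, carry into field.
Longitude field R = 17; +1 → 18, wraps to 0 = A, wrapping around the antimeridian.
Latitude square 6; +1 → 7.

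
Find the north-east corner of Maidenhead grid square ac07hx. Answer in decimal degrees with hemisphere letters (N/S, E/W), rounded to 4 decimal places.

62.0000° S, 179.3333° W

Field A=0, C=2: +0·20° lon, +2·10° lat → SW at lon -180°, lat -70°.
Square 0, 7: +0·2° lon, +7·1° lat → SW at lon -180°, lat -63°.
Subsquare h=7, x=23: +7·0.0833333° lon, +23·0.0416667° lat → SW at lon -179.417°, lat -62.0417°.
Cell spans 0.0833333° lon × 0.0416667° lat. NE corner is SW corner plus one full cell.
latitude 62.0000° S, longitude 179.3333° W.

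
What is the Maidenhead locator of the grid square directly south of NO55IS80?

NO55ir89

Latitude extended square 0; −1 → -1, wraps to 9, carry into subsquare.
Latitude subsquare s = 18; −1 → 17 = r.
The longitude characters are unchanged.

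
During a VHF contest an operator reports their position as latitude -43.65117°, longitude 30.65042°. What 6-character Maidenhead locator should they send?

Shift to the Maidenhead origin (180°W, 90°S): lon 210.6504, lat 46.3488.
Field: lon ⌊210.6504/20⌋ = 10 → K; lat ⌊46.3488/10⌋ = 4 → E.
Square: lon ⌊10.6504/2⌋ = 5; lat ⌊6.3488/1⌋ = 6.
Subsquare: lon ⌊0.6504/0.0833333⌋ = 7 → h; lat ⌊0.3488/0.0416667⌋ = 8 → i.

KE56hi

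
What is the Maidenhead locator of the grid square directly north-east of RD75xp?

Longitude subsquare x = 23; +1 → 24, wraps to 0 = a, carry into square.
Longitude square 7; +1 → 8.
Latitude subsquare p = 15; +1 → 16 = q.

RD85aq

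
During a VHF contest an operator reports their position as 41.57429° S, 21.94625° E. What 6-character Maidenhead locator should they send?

Offset from 180°W / 90°S: lon 201.9462°, lat 48.4257°.
Field: lon ⌊201.9462/20⌋ = 10 → K; lat ⌊48.4257/10⌋ = 4 → E.
Square: lon ⌊1.9462/2⌋ = 0; lat ⌊8.4257/1⌋ = 8.
Subsquare: lon ⌊1.9462/0.0833333⌋ = 23 → x; lat ⌊0.4257/0.0416667⌋ = 10 → k.

KE08xk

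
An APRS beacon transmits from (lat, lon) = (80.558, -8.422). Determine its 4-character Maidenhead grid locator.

Add 180° to longitude and 90° to latitude: 171.58, 170.56.
Field (20°×10°, letters A–R): lon ⌊171.58/20⌋ = 8 → I; lat ⌊170.56/10⌋ = 17 → R.
Square (2°×1°, digits 0–9): lon ⌊11.58/2⌋ = 5; lat ⌊0.56/1⌋ = 0.

IR50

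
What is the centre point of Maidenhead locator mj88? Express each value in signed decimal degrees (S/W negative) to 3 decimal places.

8.500, 77.000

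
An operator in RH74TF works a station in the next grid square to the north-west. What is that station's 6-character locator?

RH74sg

Longitude subsquare t = 19; −1 → 18 = s.
Latitude subsquare f = 5; +1 → 6 = g.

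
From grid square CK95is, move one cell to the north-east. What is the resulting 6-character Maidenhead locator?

Longitude subsquare i = 8; +1 → 9 = j.
Latitude subsquare s = 18; +1 → 19 = t.

CK95jt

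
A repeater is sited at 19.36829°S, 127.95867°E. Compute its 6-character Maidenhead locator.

Add 180° to longitude and 90° to latitude: 307.9587, 70.6317.
Field: lon ⌊307.9587/20⌋ = 15 → P; lat ⌊70.6317/10⌋ = 7 → H.
Square: lon ⌊7.9587/2⌋ = 3; lat ⌊0.6317/1⌋ = 0.
Subsquare: lon ⌊1.9587/0.0833333⌋ = 23 → x; lat ⌊0.6317/0.0416667⌋ = 15 → p.

PH30xp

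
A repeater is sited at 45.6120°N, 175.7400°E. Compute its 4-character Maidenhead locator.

RN75

Offset from 180°W / 90°S: lon 355.74°, lat 135.61°.
Field (20°×10°, letters A–R): lon ⌊355.74/20⌋ = 17 → R; lat ⌊135.61/10⌋ = 13 → N.
Square (2°×1°, digits 0–9): lon ⌊15.74/2⌋ = 7; lat ⌊5.61/1⌋ = 5.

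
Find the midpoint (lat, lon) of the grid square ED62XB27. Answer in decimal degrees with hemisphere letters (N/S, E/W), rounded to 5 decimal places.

Field E=4, D=3: +4·20° lon, +3·10° lat → SW at lon -100°, lat -60°.
Square 6, 2: +6·2° lon, +2·1° lat → SW at lon -88°, lat -58°.
Subsquare x=23, b=1: +23·0.0833333° lon, +1·0.0416667° lat → SW at lon -86.0833°, lat -57.9583°.
Extended square 2, 7: +2·0.00833333° lon, +7·0.00416667° lat → SW at lon -86.0667°, lat -57.9292°.
Cell spans 0.00833333° lon × 0.00416667° lat. Centre is SW corner plus half of each.
latitude 57.92708° S, longitude 86.06250° W.

57.92708° S, 86.06250° W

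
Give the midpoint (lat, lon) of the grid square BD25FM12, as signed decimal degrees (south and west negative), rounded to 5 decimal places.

-54.48958, -155.57083

Field B=1, D=3: +1·20° lon, +3·10° lat → SW at lon -160°, lat -60°.
Square 2, 5: +2·2° lon, +5·1° lat → SW at lon -156°, lat -55°.
Subsquare f=5, m=12: +5·0.0833333° lon, +12·0.0416667° lat → SW at lon -155.583°, lat -54.5°.
Extended square 1, 2: +1·0.00833333° lon, +2·0.00416667° lat → SW at lon -155.575°, lat -54.4917°.
Cell spans 0.00833333° lon × 0.00416667° lat. Centre is SW corner plus half of each.
latitude -54.48958, longitude -155.57083.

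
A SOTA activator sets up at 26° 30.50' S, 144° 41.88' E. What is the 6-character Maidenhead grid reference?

QG23il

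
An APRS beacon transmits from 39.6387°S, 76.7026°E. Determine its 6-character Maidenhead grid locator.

MF80ii

Offset from 180°W / 90°S: lon 256.7026°, lat 50.3613°.
Field: lon ⌊256.7026/20⌋ = 12 → M; lat ⌊50.3613/10⌋ = 5 → F.
Square: lon ⌊16.7026/2⌋ = 8; lat ⌊0.3613/1⌋ = 0.
Subsquare: lon ⌊0.7026/0.0833333⌋ = 8 → i; lat ⌊0.3613/0.0416667⌋ = 8 → i.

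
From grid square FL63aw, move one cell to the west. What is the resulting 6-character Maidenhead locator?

Longitude subsquare a = 0; −1 → -1, wraps to 23 = x, carry into square.
Longitude square 6; −1 → 5.
The latitude characters are unchanged.

FL53xw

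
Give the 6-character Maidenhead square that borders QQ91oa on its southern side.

QQ90ox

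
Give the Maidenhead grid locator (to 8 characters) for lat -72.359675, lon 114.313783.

Shift to the Maidenhead origin (180°W, 90°S): lon 294.31378, lat 17.64033.
Field (20°×10°, letters A–R): lon ⌊294.31378/20⌋ = 14 → O; lat ⌊17.64033/10⌋ = 1 → B.
Square (2°×1°, digits 0–9): lon ⌊14.31378/2⌋ = 7; lat ⌊7.64033/1⌋ = 7.
Subsquare (5′×2.5′, letters a–x): lon ⌊0.31378/0.0833333⌋ = 3 → d; lat ⌊0.64033/0.0416667⌋ = 15 → p.
Extended square (30″×15″, digits 0–9): lon ⌊0.06378/0.00833333⌋ = 7; lat ⌊0.01533/0.00416667⌋ = 3.

OB77dp73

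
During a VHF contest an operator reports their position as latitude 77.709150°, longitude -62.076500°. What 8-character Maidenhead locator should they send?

Add 180° to longitude and 90° to latitude: 117.92350, 167.70915.
Field: lon ⌊117.92350/20⌋ = 5 → F; lat ⌊167.70915/10⌋ = 16 → Q.
Square: lon ⌊17.92350/2⌋ = 8; lat ⌊7.70915/1⌋ = 7.
Subsquare: lon ⌊1.92350/0.0833333⌋ = 23 → x; lat ⌊0.70915/0.0416667⌋ = 17 → r.
Extended square: lon ⌊0.00683/0.00833333⌋ = 0; lat ⌊0.00082/0.00416667⌋ = 0.

FQ87xr00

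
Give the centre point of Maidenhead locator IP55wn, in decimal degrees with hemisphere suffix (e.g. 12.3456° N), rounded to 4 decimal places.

Field I=8, P=15: +8·20° lon, +15·10° lat → SW at lon -20°, lat 60°.
Square 5, 5: +5·2° lon, +5·1° lat → SW at lon -10°, lat 65°.
Subsquare w=22, n=13: +22·0.0833333° lon, +13·0.0416667° lat → SW at lon -8.16667°, lat 65.5417°.
Cell spans 0.0833333° lon × 0.0416667° lat. Centre is SW corner plus half of each.
latitude 65.5625° N, longitude 8.1250° W.

65.5625° N, 8.1250° W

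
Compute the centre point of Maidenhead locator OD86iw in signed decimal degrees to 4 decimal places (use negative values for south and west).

-53.0625, 116.7083

Field O=14, D=3: +14·20° lon, +3·10° lat → SW at lon 100°, lat -60°.
Square 8, 6: +8·2° lon, +6·1° lat → SW at lon 116°, lat -54°.
Subsquare i=8, w=22: +8·0.0833333° lon, +22·0.0416667° lat → SW at lon 116.667°, lat -53.0833°.
Cell spans 0.0833333° lon × 0.0416667° lat. Centre is SW corner plus half of each.
latitude -53.0625, longitude 116.7083.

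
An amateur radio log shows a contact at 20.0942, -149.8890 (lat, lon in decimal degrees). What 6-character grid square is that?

BL50bc

Add 180° to longitude and 90° to latitude: 30.1110, 110.0942.
Field: 30.1110/20 → 1 → B, 110.0942/10 → 11 → L; chars BL.
Square: 10.1110/2 → 5, 0.0942/1 → 0; chars 50.
Subsquare: 0.1110/0.0833333 → 1 → b, 0.0942/0.0416667 → 2 → c; chars bc.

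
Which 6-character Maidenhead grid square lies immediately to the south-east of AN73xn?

AN83am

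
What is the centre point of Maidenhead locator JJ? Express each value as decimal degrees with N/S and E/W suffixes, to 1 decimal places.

Field J=9, J=9: +9·20° lon, +9·10° lat → SW at lon 0°, lat 0°.
Cell spans 20° lon × 10° lat. Centre is SW corner plus half of each.
latitude 5.0° N, longitude 10.0° E.

5.0° N, 10.0° E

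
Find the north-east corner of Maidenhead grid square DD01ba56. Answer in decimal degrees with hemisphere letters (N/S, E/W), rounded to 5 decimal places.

Field D=3, D=3: +3·20° lon, +3·10° lat → SW at lon -120°, lat -60°.
Square 0, 1: +0·2° lon, +1·1° lat → SW at lon -120°, lat -59°.
Subsquare b=1, a=0: +1·0.0833333° lon, +0·0.0416667° lat → SW at lon -119.917°, lat -59°.
Extended square 5, 6: +5·0.00833333° lon, +6·0.00416667° lat → SW at lon -119.875°, lat -58.975°.
Cell spans 0.00833333° lon × 0.00416667° lat. NE corner is SW corner plus one full cell.
latitude 58.97083° S, longitude 119.86667° W.

58.97083° S, 119.86667° W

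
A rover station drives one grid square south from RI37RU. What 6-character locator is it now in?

RI37rt

Latitude subsquare u = 20; −1 → 19 = t.
The longitude characters are unchanged.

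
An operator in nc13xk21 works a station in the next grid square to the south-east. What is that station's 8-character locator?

NC13xk30

Longitude extended square 2; +1 → 3.
Latitude extended square 1; −1 → 0.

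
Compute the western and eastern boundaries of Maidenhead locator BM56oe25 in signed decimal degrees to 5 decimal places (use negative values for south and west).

-148.81667, -148.80833

Field B=1, M=12: +1·20° lon, +12·10° lat → SW at lon -160°, lat 30°.
Square 5, 6: +5·2° lon, +6·1° lat → SW at lon -150°, lat 36°.
Subsquare o=14, e=4: +14·0.0833333° lon, +4·0.0416667° lat → SW at lon -148.833°, lat 36.1667°.
Extended square 2, 5: +2·0.00833333° lon, +5·0.00416667° lat → SW at lon -148.817°, lat 36.1875°.
Cell spans 0.00833333° lon × 0.00416667° lat.
west -148.81667, east -148.80833.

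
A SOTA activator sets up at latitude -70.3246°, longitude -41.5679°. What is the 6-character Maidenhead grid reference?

GB99fq

Add 180° to longitude and 90° to latitude: 138.4321, 19.6754.
Field: 138.4321/20 → 6 → G, 19.6754/10 → 1 → B; chars GB.
Square: 18.4321/2 → 9, 9.6754/1 → 9; chars 99.
Subsquare: 0.4321/0.0833333 → 5 → f, 0.6754/0.0416667 → 16 → q; chars fq.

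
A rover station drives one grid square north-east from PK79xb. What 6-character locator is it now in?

Longitude subsquare x = 23; +1 → 24, wraps to 0 = a, carry into square.
Longitude square 7; +1 → 8.
Latitude subsquare b = 1; +1 → 2 = c.

PK89ac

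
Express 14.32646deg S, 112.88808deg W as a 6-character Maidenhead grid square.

DH35nq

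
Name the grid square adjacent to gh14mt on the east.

GH14nt

Longitude subsquare m = 12; +1 → 13 = n.
The latitude characters are unchanged.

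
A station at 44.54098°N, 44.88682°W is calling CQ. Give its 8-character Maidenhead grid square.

GN74nm39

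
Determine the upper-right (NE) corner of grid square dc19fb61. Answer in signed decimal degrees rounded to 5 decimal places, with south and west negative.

-60.95000, -117.52500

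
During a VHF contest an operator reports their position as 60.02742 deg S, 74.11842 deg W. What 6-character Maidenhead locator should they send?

Shift to the Maidenhead origin (180°W, 90°S): lon 105.8816, lat 29.9726.
Field: lon ⌊105.8816/20⌋ = 5 → F; lat ⌊29.9726/10⌋ = 2 → C.
Square: lon ⌊5.8816/2⌋ = 2; lat ⌊9.9726/1⌋ = 9.
Subsquare: lon ⌊1.8816/0.0833333⌋ = 22 → w; lat ⌊0.9726/0.0416667⌋ = 23 → x.

FC29wx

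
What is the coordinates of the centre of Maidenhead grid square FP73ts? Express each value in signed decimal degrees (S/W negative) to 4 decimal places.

63.7708, -64.3750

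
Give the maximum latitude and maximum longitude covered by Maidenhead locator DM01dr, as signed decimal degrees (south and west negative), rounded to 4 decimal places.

31.7500, -119.6667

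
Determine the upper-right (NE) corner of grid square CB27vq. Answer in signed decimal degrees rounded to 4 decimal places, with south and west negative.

Field C=2, B=1: +2·20° lon, +1·10° lat → SW at lon -140°, lat -80°.
Square 2, 7: +2·2° lon, +7·1° lat → SW at lon -136°, lat -73°.
Subsquare v=21, q=16: +21·0.0833333° lon, +16·0.0416667° lat → SW at lon -134.25°, lat -72.3333°.
Cell spans 0.0833333° lon × 0.0416667° lat. NE corner is SW corner plus one full cell.
latitude -72.2917, longitude -134.1667.

-72.2917, -134.1667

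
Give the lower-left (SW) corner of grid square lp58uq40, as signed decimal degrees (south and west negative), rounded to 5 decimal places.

Field L=11, P=15: +11·20° lon, +15·10° lat → SW at lon 40°, lat 60°.
Square 5, 8: +5·2° lon, +8·1° lat → SW at lon 50°, lat 68°.
Subsquare u=20, q=16: +20·0.0833333° lon, +16·0.0416667° lat → SW at lon 51.6667°, lat 68.6667°.
Extended square 4, 0: +4·0.00833333° lon, +0·0.00416667° lat → SW at lon 51.7°, lat 68.6667°.
latitude 68.66667, longitude 51.70000.

68.66667, 51.70000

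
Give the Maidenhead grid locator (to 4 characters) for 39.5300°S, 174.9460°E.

RF70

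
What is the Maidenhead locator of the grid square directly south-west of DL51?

Longitude square 5; −1 → 4.
Latitude square 1; −1 → 0.

DL40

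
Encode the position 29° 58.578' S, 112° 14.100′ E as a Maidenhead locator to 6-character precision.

OG60ca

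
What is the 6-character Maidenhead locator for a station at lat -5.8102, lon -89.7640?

EI54ce

Shift to the Maidenhead origin (180°W, 90°S): lon 90.2360, lat 84.1898.
Field: 90.2360/20 → 4 → E, 84.1898/10 → 8 → I; chars EI.
Square: 10.2360/2 → 5, 4.1898/1 → 4; chars 54.
Subsquare: 0.2360/0.0833333 → 2 → c, 0.1898/0.0416667 → 4 → e; chars ce.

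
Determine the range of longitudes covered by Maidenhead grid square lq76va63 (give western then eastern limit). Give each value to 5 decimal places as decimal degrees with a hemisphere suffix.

Field L=11, Q=16: +11·20° lon, +16·10° lat → SW at lon 40°, lat 70°.
Square 7, 6: +7·2° lon, +6·1° lat → SW at lon 54°, lat 76°.
Subsquare v=21, a=0: +21·0.0833333° lon, +0·0.0416667° lat → SW at lon 55.75°, lat 76°.
Extended square 6, 3: +6·0.00833333° lon, +3·0.00416667° lat → SW at lon 55.8°, lat 76.0125°.
Cell spans 0.00833333° lon × 0.00416667° lat.
west 55.80000° E, east 55.80833° E.

55.80000° E, 55.80833° E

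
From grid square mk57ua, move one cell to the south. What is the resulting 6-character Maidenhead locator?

MK56ux

Latitude subsquare a = 0; −1 → -1, wraps to 23 = x, carry into square.
Latitude square 7; −1 → 6.
The longitude characters are unchanged.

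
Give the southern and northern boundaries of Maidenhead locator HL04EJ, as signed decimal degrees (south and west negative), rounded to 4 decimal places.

24.3750, 24.4167

Field H=7, L=11: +7·20° lon, +11·10° lat → SW at lon -40°, lat 20°.
Square 0, 4: +0·2° lon, +4·1° lat → SW at lon -40°, lat 24°.
Subsquare e=4, j=9: +4·0.0833333° lon, +9·0.0416667° lat → SW at lon -39.6667°, lat 24.375°.
Cell spans 0.0833333° lon × 0.0416667° lat.
south 24.3750, north 24.4167.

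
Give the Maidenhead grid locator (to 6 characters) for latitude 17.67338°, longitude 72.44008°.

MK67fq

Shift to the Maidenhead origin (180°W, 90°S): lon 252.4401, lat 107.6734.
Field (20°×10°, letters A–R): lon ⌊252.4401/20⌋ = 12 → M; lat ⌊107.6734/10⌋ = 10 → K.
Square (2°×1°, digits 0–9): lon ⌊12.4401/2⌋ = 6; lat ⌊7.6734/1⌋ = 7.
Subsquare (5′×2.5′, letters a–x): lon ⌊0.4401/0.0833333⌋ = 5 → f; lat ⌊0.6734/0.0416667⌋ = 16 → q.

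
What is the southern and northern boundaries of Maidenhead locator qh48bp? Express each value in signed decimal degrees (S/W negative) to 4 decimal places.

-11.3750, -11.3333

Field Q=16, H=7: +16·20° lon, +7·10° lat → SW at lon 140°, lat -20°.
Square 4, 8: +4·2° lon, +8·1° lat → SW at lon 148°, lat -12°.
Subsquare b=1, p=15: +1·0.0833333° lon, +15·0.0416667° lat → SW at lon 148.083°, lat -11.375°.
Cell spans 0.0833333° lon × 0.0416667° lat.
south -11.3750, north -11.3333.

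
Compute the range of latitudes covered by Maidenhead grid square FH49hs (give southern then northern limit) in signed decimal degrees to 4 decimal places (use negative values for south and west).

Field F=5, H=7: +5·20° lon, +7·10° lat → SW at lon -80°, lat -20°.
Square 4, 9: +4·2° lon, +9·1° lat → SW at lon -72°, lat -11°.
Subsquare h=7, s=18: +7·0.0833333° lon, +18·0.0416667° lat → SW at lon -71.4167°, lat -10.25°.
Cell spans 0.0833333° lon × 0.0416667° lat.
south -10.2500, north -10.2083.

-10.2500, -10.2083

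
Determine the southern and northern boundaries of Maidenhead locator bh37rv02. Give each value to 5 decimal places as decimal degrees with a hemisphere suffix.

12.11667° S, 12.11250° S

Field B=1, H=7: +1·20° lon, +7·10° lat → SW at lon -160°, lat -20°.
Square 3, 7: +3·2° lon, +7·1° lat → SW at lon -154°, lat -13°.
Subsquare r=17, v=21: +17·0.0833333° lon, +21·0.0416667° lat → SW at lon -152.583°, lat -12.125°.
Extended square 0, 2: +0·0.00833333° lon, +2·0.00416667° lat → SW at lon -152.583°, lat -12.1167°.
Cell spans 0.00833333° lon × 0.00416667° lat.
south 12.11667° S, north 12.11250° S.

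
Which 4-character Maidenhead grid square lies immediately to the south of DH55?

DH54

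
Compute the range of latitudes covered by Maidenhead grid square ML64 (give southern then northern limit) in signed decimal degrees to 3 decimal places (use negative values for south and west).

24.000, 25.000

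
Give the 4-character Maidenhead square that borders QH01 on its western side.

Longitude square 0; −1 → -1, wraps to 9, carry into field.
Longitude field Q = 16; −1 → 15 = P.
The latitude characters are unchanged.

PH91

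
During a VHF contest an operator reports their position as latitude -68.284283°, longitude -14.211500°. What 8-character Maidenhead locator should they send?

IC21vr41

Shift to the Maidenhead origin (180°W, 90°S): lon 165.78850, lat 21.71572.
Field (20°×10°, letters A–R): lon ⌊165.78850/20⌋ = 8 → I; lat ⌊21.71572/10⌋ = 2 → C.
Square (2°×1°, digits 0–9): lon ⌊5.78850/2⌋ = 2; lat ⌊1.71572/1⌋ = 1.
Subsquare (5′×2.5′, letters a–x): lon ⌊1.78850/0.0833333⌋ = 21 → v; lat ⌊0.71572/0.0416667⌋ = 17 → r.
Extended square (30″×15″, digits 0–9): lon ⌊0.03850/0.00833333⌋ = 4; lat ⌊0.00738/0.00416667⌋ = 1.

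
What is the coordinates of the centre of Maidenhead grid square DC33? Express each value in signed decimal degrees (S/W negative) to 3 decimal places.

-66.500, -113.000

Field D=3, C=2: +3·20° lon, +2·10° lat → SW at lon -120°, lat -70°.
Square 3, 3: +3·2° lon, +3·1° lat → SW at lon -114°, lat -67°.
Cell spans 2° lon × 1° lat. Centre is SW corner plus half of each.
latitude -66.500, longitude -113.000.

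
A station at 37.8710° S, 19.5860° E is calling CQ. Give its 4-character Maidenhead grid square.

JF92

Shift to the Maidenhead origin (180°W, 90°S): lon 199.59, lat 52.13.
Field: lon ⌊199.59/20⌋ = 9 → J; lat ⌊52.13/10⌋ = 5 → F.
Square: lon ⌊19.59/2⌋ = 9; lat ⌊2.13/1⌋ = 2.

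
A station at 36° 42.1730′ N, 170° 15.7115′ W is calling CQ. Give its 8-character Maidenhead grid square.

AM46uq88

Offset from 180°W / 90°S: lon 9.73814°, lat 126.70288°.
Field (20°×10°, letters A–R): 9.73814/20 → 0 → A, 126.70288/10 → 12 → M; chars AM.
Square (2°×1°, digits 0–9): 9.73814/2 → 4, 6.70288/1 → 6; chars 46.
Subsquare (5′×2.5′, letters a–x): 1.73814/0.0833333 → 20 → u, 0.70288/0.0416667 → 16 → q; chars uq.
Extended square (30″×15″, digits 0–9): 0.07148/0.00833333 → 8, 0.03622/0.00416667 → 8; chars 88.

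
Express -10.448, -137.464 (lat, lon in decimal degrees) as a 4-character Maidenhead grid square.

Shift to the Maidenhead origin (180°W, 90°S): lon 42.54, lat 79.55.
Field: 42.54/20 → 2 → C, 79.55/10 → 7 → H; chars CH.
Square: 2.54/2 → 1, 9.55/1 → 9; chars 19.

CH19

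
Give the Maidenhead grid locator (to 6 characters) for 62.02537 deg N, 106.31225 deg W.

DP62ua

Add 180° to longitude and 90° to latitude: 73.6877, 152.0254.
Field: 73.6877/20 → 3 → D, 152.0254/10 → 15 → P; chars DP.
Square: 13.6877/2 → 6, 2.0254/1 → 2; chars 62.
Subsquare: 1.6877/0.0833333 → 20 → u, 0.0254/0.0416667 → 0 → a; chars ua.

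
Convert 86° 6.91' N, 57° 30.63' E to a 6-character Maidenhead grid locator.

Add 180° to longitude and 90° to latitude: 237.5105, 176.1152.
Field (20°×10°, letters A–R): lon ⌊237.5105/20⌋ = 11 → L; lat ⌊176.1152/10⌋ = 17 → R.
Square (2°×1°, digits 0–9): lon ⌊17.5105/2⌋ = 8; lat ⌊6.1152/1⌋ = 6.
Subsquare (5′×2.5′, letters a–x): lon ⌊1.5105/0.0833333⌋ = 18 → s; lat ⌊0.1152/0.0416667⌋ = 2 → c.

LR86sc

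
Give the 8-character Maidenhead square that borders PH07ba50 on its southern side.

PH06bx59

Latitude extended square 0; −1 → -1, wraps to 9, carry into subsquare.
Latitude subsquare a = 0; −1 → -1, wraps to 23 = x, carry into square.
Latitude square 7; −1 → 6.
The longitude characters are unchanged.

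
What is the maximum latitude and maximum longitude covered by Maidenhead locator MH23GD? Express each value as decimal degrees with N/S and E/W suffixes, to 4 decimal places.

16.8333° S, 64.5833° E

Field M=12, H=7: +12·20° lon, +7·10° lat → SW at lon 60°, lat -20°.
Square 2, 3: +2·2° lon, +3·1° lat → SW at lon 64°, lat -17°.
Subsquare g=6, d=3: +6·0.0833333° lon, +3·0.0416667° lat → SW at lon 64.5°, lat -16.875°.
Cell spans 0.0833333° lon × 0.0416667° lat. NE corner is SW corner plus one full cell.
latitude 16.8333° S, longitude 64.5833° E.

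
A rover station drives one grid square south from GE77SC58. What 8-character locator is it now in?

GE77sc57

Latitude extended square 8; −1 → 7.
The longitude characters are unchanged.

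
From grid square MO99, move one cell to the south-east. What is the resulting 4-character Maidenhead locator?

NO08

Longitude square 9; +1 → 10, wraps to 0, carry into field.
Longitude field M = 12; +1 → 13 = N.
Latitude square 9; −1 → 8.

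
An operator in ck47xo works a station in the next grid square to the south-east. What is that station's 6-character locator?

CK57an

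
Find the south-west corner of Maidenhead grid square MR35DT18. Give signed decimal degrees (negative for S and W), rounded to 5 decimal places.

Field M=12, R=17: +12·20° lon, +17·10° lat → SW at lon 60°, lat 80°.
Square 3, 5: +3·2° lon, +5·1° lat → SW at lon 66°, lat 85°.
Subsquare d=3, t=19: +3·0.0833333° lon, +19·0.0416667° lat → SW at lon 66.25°, lat 85.7917°.
Extended square 1, 8: +1·0.00833333° lon, +8·0.00416667° lat → SW at lon 66.2583°, lat 85.825°.
latitude 85.82500, longitude 66.25833.

85.82500, 66.25833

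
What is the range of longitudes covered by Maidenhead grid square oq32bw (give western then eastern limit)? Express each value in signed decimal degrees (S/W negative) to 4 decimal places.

106.0833, 106.1667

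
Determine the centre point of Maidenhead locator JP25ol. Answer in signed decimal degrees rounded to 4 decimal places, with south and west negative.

Field J=9, P=15: +9·20° lon, +15·10° lat → SW at lon 0°, lat 60°.
Square 2, 5: +2·2° lon, +5·1° lat → SW at lon 4°, lat 65°.
Subsquare o=14, l=11: +14·0.0833333° lon, +11·0.0416667° lat → SW at lon 5.16667°, lat 65.4583°.
Cell spans 0.0833333° lon × 0.0416667° lat. Centre is SW corner plus half of each.
latitude 65.4792, longitude 5.2083.

65.4792, 5.2083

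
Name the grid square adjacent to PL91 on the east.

Longitude square 9; +1 → 10, wraps to 0, carry into field.
Longitude field P = 15; +1 → 16 = Q.
The latitude characters are unchanged.

QL01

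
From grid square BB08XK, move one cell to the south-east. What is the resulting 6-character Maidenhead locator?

Longitude subsquare x = 23; +1 → 24, wraps to 0 = a, carry into square.
Longitude square 0; +1 → 1.
Latitude subsquare k = 10; −1 → 9 = j.

BB18aj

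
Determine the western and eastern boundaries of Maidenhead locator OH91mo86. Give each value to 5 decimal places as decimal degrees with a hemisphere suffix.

119.06667° E, 119.07500° E

Field O=14, H=7: +14·20° lon, +7·10° lat → SW at lon 100°, lat -20°.
Square 9, 1: +9·2° lon, +1·1° lat → SW at lon 118°, lat -19°.
Subsquare m=12, o=14: +12·0.0833333° lon, +14·0.0416667° lat → SW at lon 119°, lat -18.4167°.
Extended square 8, 6: +8·0.00833333° lon, +6·0.00416667° lat → SW at lon 119.067°, lat -18.3917°.
Cell spans 0.00833333° lon × 0.00416667° lat.
west 119.06667° E, east 119.07500° E.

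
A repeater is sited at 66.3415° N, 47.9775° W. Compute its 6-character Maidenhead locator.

Shift to the Maidenhead origin (180°W, 90°S): lon 132.0225, lat 156.3415.
Field: 132.0225/20 → 6 → G, 156.3415/10 → 15 → P; chars GP.
Square: 12.0225/2 → 6, 6.3415/1 → 6; chars 66.
Subsquare: 0.0225/0.0833333 → 0 → a, 0.3415/0.0416667 → 8 → i; chars ai.

GP66ai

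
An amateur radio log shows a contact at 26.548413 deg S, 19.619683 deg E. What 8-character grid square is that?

JG93tk48

Shift to the Maidenhead origin (180°W, 90°S): lon 199.61968, lat 63.45159.
Field: lon ⌊199.61968/20⌋ = 9 → J; lat ⌊63.45159/10⌋ = 6 → G.
Square: lon ⌊19.61968/2⌋ = 9; lat ⌊3.45159/1⌋ = 3.
Subsquare: lon ⌊1.61968/0.0833333⌋ = 19 → t; lat ⌊0.45159/0.0416667⌋ = 10 → k.
Extended square: lon ⌊0.03635/0.00833333⌋ = 4; lat ⌊0.03492/0.00416667⌋ = 8.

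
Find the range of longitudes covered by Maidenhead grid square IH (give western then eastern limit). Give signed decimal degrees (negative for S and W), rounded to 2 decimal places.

Field I=8, H=7: +8·20° lon, +7·10° lat → SW at lon -20°, lat -20°.
Cell spans 20° lon × 10° lat.
west -20.00, east 0.00.

-20.00, 0.00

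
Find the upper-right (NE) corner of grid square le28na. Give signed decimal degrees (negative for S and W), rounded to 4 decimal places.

-41.9583, 45.1667

Field L=11, E=4: +11·20° lon, +4·10° lat → SW at lon 40°, lat -50°.
Square 2, 8: +2·2° lon, +8·1° lat → SW at lon 44°, lat -42°.
Subsquare n=13, a=0: +13·0.0833333° lon, +0·0.0416667° lat → SW at lon 45.0833°, lat -42°.
Cell spans 0.0833333° lon × 0.0416667° lat. NE corner is SW corner plus one full cell.
latitude -41.9583, longitude 45.1667.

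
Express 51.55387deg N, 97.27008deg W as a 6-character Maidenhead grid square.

Shift to the Maidenhead origin (180°W, 90°S): lon 82.7299, lat 141.5539.
Field (20°×10°, letters A–R): lon ⌊82.7299/20⌋ = 4 → E; lat ⌊141.5539/10⌋ = 14 → O.
Square (2°×1°, digits 0–9): lon ⌊2.7299/2⌋ = 1; lat ⌊1.5539/1⌋ = 1.
Subsquare (5′×2.5′, letters a–x): lon ⌊0.7299/0.0833333⌋ = 8 → i; lat ⌊0.5539/0.0416667⌋ = 13 → n.

EO11in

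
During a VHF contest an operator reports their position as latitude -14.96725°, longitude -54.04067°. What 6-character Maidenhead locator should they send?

Offset from 180°W / 90°S: lon 125.9593°, lat 75.0327°.
Field: 125.9593/20 → 6 → G, 75.0327/10 → 7 → H; chars GH.
Square: 5.9593/2 → 2, 5.0327/1 → 5; chars 25.
Subsquare: 1.9593/0.0833333 → 23 → x, 0.0327/0.0416667 → 0 → a; chars xa.

GH25xa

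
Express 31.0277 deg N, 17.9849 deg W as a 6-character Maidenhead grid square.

IM11aa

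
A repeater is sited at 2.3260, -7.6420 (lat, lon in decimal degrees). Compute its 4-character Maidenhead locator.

Add 180° to longitude and 90° to latitude: 172.36, 92.33.
Field: 172.36/20 → 8 → I, 92.33/10 → 9 → J; chars IJ.
Square: 12.36/2 → 6, 2.33/1 → 2; chars 62.

IJ62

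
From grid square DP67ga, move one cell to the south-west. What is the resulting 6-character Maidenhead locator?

DP66fx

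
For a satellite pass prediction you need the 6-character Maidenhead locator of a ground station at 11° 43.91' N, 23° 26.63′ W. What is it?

HK81gr

Add 180° to longitude and 90° to latitude: 156.5562, 101.7318.
Field: lon ⌊156.5562/20⌋ = 7 → H; lat ⌊101.7318/10⌋ = 10 → K.
Square: lon ⌊16.5562/2⌋ = 8; lat ⌊1.7318/1⌋ = 1.
Subsquare: lon ⌊0.5562/0.0833333⌋ = 6 → g; lat ⌊0.7318/0.0416667⌋ = 17 → r.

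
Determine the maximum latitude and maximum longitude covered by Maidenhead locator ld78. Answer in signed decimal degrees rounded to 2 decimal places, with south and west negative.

-51.00, 56.00

Field L=11, D=3: +11·20° lon, +3·10° lat → SW at lon 40°, lat -60°.
Square 7, 8: +7·2° lon, +8·1° lat → SW at lon 54°, lat -52°.
Cell spans 2° lon × 1° lat. NE corner is SW corner plus one full cell.
latitude -51.00, longitude 56.00.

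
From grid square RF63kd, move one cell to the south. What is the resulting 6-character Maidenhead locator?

RF63kc

Latitude subsquare d = 3; −1 → 2 = c.
The longitude characters are unchanged.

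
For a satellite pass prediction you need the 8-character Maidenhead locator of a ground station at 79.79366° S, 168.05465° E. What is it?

Add 180° to longitude and 90° to latitude: 348.05465, 10.20634.
Field: lon ⌊348.05465/20⌋ = 17 → R; lat ⌊10.20634/10⌋ = 1 → B.
Square: lon ⌊8.05465/2⌋ = 4; lat ⌊0.20634/1⌋ = 0.
Subsquare: lon ⌊0.05465/0.0833333⌋ = 0 → a; lat ⌊0.20634/0.0416667⌋ = 4 → e.
Extended square: lon ⌊0.05465/0.00833333⌋ = 6; lat ⌊0.03967/0.00416667⌋ = 9.

RB40ae69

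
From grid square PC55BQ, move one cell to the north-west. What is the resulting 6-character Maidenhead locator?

Longitude subsquare b = 1; −1 → 0 = a.
Latitude subsquare q = 16; +1 → 17 = r.

PC55ar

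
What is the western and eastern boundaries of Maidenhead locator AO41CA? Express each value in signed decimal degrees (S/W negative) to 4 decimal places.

-171.8333, -171.7500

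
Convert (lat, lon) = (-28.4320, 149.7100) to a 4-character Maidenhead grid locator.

QG41

Add 180° to longitude and 90° to latitude: 329.71, 61.57.
Field: lon ⌊329.71/20⌋ = 16 → Q; lat ⌊61.57/10⌋ = 6 → G.
Square: lon ⌊9.71/2⌋ = 4; lat ⌊1.57/1⌋ = 1.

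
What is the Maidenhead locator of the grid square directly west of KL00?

JL90

Longitude square 0; −1 → -1, wraps to 9, carry into field.
Longitude field K = 10; −1 → 9 = J.
The latitude characters are unchanged.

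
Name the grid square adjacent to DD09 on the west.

CD99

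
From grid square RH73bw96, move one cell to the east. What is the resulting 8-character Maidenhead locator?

RH73cw06

Longitude extended square 9; +1 → 10, wraps to 0, carry into subsquare.
Longitude subsquare b = 1; +1 → 2 = c.
The latitude characters are unchanged.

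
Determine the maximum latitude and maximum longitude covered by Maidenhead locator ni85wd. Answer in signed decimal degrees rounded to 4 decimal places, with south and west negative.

-4.8333, 97.9167

Field N=13, I=8: +13·20° lon, +8·10° lat → SW at lon 80°, lat -10°.
Square 8, 5: +8·2° lon, +5·1° lat → SW at lon 96°, lat -5°.
Subsquare w=22, d=3: +22·0.0833333° lon, +3·0.0416667° lat → SW at lon 97.8333°, lat -4.875°.
Cell spans 0.0833333° lon × 0.0416667° lat. NE corner is SW corner plus one full cell.
latitude -4.8333, longitude 97.9167.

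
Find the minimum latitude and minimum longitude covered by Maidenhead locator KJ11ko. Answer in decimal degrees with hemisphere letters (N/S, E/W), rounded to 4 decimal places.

1.5833° N, 22.8333° E

Field K=10, J=9: +10·20° lon, +9·10° lat → SW at lon 20°, lat 0°.
Square 1, 1: +1·2° lon, +1·1° lat → SW at lon 22°, lat 1°.
Subsquare k=10, o=14: +10·0.0833333° lon, +14·0.0416667° lat → SW at lon 22.8333°, lat 1.58333°.
latitude 1.5833° N, longitude 22.8333° E.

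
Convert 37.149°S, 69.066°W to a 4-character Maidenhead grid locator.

FF52

Shift to the Maidenhead origin (180°W, 90°S): lon 110.93, lat 52.85.
Field: 110.93/20 → 5 → F, 52.85/10 → 5 → F; chars FF.
Square: 10.93/2 → 5, 2.85/1 → 2; chars 52.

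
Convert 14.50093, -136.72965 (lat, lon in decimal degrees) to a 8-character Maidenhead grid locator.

CK14pm20

Shift to the Maidenhead origin (180°W, 90°S): lon 43.27035, lat 104.50093.
Field: lon ⌊43.27035/20⌋ = 2 → C; lat ⌊104.50093/10⌋ = 10 → K.
Square: lon ⌊3.27035/2⌋ = 1; lat ⌊4.50093/1⌋ = 4.
Subsquare: lon ⌊1.27035/0.0833333⌋ = 15 → p; lat ⌊0.50093/0.0416667⌋ = 12 → m.
Extended square: lon ⌊0.02035/0.00833333⌋ = 2; lat ⌊0.00093/0.00416667⌋ = 0.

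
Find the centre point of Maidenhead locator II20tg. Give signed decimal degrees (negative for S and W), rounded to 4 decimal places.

Field I=8, I=8: +8·20° lon, +8·10° lat → SW at lon -20°, lat -10°.
Square 2, 0: +2·2° lon, +0·1° lat → SW at lon -16°, lat -10°.
Subsquare t=19, g=6: +19·0.0833333° lon, +6·0.0416667° lat → SW at lon -14.4167°, lat -9.75°.
Cell spans 0.0833333° lon × 0.0416667° lat. Centre is SW corner plus half of each.
latitude -9.7292, longitude -14.3750.

-9.7292, -14.3750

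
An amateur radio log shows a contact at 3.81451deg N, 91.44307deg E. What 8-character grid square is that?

NJ53rt35

Add 180° to longitude and 90° to latitude: 271.44307, 93.81451.
Field: lon ⌊271.44307/20⌋ = 13 → N; lat ⌊93.81451/10⌋ = 9 → J.
Square: lon ⌊11.44307/2⌋ = 5; lat ⌊3.81451/1⌋ = 3.
Subsquare: lon ⌊1.44307/0.0833333⌋ = 17 → r; lat ⌊0.81451/0.0416667⌋ = 19 → t.
Extended square: lon ⌊0.02640/0.00833333⌋ = 3; lat ⌊0.02284/0.00416667⌋ = 5.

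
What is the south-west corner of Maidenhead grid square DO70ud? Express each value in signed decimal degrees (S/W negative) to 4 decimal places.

50.1250, -104.3333

Field D=3, O=14: +3·20° lon, +14·10° lat → SW at lon -120°, lat 50°.
Square 7, 0: +7·2° lon, +0·1° lat → SW at lon -106°, lat 50°.
Subsquare u=20, d=3: +20·0.0833333° lon, +3·0.0416667° lat → SW at lon -104.333°, lat 50.125°.
latitude 50.1250, longitude -104.3333.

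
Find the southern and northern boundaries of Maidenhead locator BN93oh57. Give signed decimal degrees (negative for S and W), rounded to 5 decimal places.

43.32083, 43.32500

Field B=1, N=13: +1·20° lon, +13·10° lat → SW at lon -160°, lat 40°.
Square 9, 3: +9·2° lon, +3·1° lat → SW at lon -142°, lat 43°.
Subsquare o=14, h=7: +14·0.0833333° lon, +7·0.0416667° lat → SW at lon -140.833°, lat 43.2917°.
Extended square 5, 7: +5·0.00833333° lon, +7·0.00416667° lat → SW at lon -140.792°, lat 43.3208°.
Cell spans 0.00833333° lon × 0.00416667° lat.
south 43.32083, north 43.32500.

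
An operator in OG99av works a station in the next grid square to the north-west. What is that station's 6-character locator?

Longitude subsquare a = 0; −1 → -1, wraps to 23 = x, carry into square.
Longitude square 9; −1 → 8.
Latitude subsquare v = 21; +1 → 22 = w.

OG89xw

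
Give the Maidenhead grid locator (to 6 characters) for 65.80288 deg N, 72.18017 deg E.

MP65ct

Shift to the Maidenhead origin (180°W, 90°S): lon 252.1802, lat 155.8029.
Field (20°×10°, letters A–R): lon ⌊252.1802/20⌋ = 12 → M; lat ⌊155.8029/10⌋ = 15 → P.
Square (2°×1°, digits 0–9): lon ⌊12.1802/2⌋ = 6; lat ⌊5.8029/1⌋ = 5.
Subsquare (5′×2.5′, letters a–x): lon ⌊0.1802/0.0833333⌋ = 2 → c; lat ⌊0.8029/0.0416667⌋ = 19 → t.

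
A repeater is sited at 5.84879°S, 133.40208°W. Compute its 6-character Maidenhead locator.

CI34hd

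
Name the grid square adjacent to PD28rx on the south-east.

PD28sw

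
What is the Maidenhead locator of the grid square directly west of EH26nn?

EH26mn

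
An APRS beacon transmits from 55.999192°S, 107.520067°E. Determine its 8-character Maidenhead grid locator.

Offset from 180°W / 90°S: lon 287.52007°, lat 34.00081°.
Field (20°×10°, letters A–R): 287.52007/20 → 14 → O, 34.00081/10 → 3 → D; chars OD.
Square (2°×1°, digits 0–9): 7.52007/2 → 3, 4.00081/1 → 4; chars 34.
Subsquare (5′×2.5′, letters a–x): 1.52007/0.0833333 → 18 → s, 0.00081/0.0416667 → 0 → a; chars sa.
Extended square (30″×15″, digits 0–9): 0.02007/0.00833333 → 2, 0.00081/0.00416667 → 0; chars 20.

OD34sa20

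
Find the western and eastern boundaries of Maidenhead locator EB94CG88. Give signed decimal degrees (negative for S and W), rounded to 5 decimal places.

Field E=4, B=1: +4·20° lon, +1·10° lat → SW at lon -100°, lat -80°.
Square 9, 4: +9·2° lon, +4·1° lat → SW at lon -82°, lat -76°.
Subsquare c=2, g=6: +2·0.0833333° lon, +6·0.0416667° lat → SW at lon -81.8333°, lat -75.75°.
Extended square 8, 8: +8·0.00833333° lon, +8·0.00416667° lat → SW at lon -81.7667°, lat -75.7167°.
Cell spans 0.00833333° lon × 0.00416667° lat.
west -81.76667, east -81.75833.

-81.76667, -81.75833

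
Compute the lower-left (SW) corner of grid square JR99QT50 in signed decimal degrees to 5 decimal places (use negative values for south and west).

89.79167, 19.37500

Field J=9, R=17: +9·20° lon, +17·10° lat → SW at lon 0°, lat 80°.
Square 9, 9: +9·2° lon, +9·1° lat → SW at lon 18°, lat 89°.
Subsquare q=16, t=19: +16·0.0833333° lon, +19·0.0416667° lat → SW at lon 19.3333°, lat 89.7917°.
Extended square 5, 0: +5·0.00833333° lon, +0·0.00416667° lat → SW at lon 19.375°, lat 89.7917°.
latitude 89.79167, longitude 19.37500.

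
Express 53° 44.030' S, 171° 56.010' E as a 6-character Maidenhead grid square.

Offset from 180°W / 90°S: lon 351.9335°, lat 36.2662°.
Field: lon ⌊351.9335/20⌋ = 17 → R; lat ⌊36.2662/10⌋ = 3 → D.
Square: lon ⌊11.9335/2⌋ = 5; lat ⌊6.2662/1⌋ = 6.
Subsquare: lon ⌊1.9335/0.0833333⌋ = 23 → x; lat ⌊0.2662/0.0416667⌋ = 6 → g.

RD56xg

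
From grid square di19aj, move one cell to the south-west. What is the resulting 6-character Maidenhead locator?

DI09xi

Longitude subsquare a = 0; −1 → -1, wraps to 23 = x, carry into square.
Longitude square 1; −1 → 0.
Latitude subsquare j = 9; −1 → 8 = i.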